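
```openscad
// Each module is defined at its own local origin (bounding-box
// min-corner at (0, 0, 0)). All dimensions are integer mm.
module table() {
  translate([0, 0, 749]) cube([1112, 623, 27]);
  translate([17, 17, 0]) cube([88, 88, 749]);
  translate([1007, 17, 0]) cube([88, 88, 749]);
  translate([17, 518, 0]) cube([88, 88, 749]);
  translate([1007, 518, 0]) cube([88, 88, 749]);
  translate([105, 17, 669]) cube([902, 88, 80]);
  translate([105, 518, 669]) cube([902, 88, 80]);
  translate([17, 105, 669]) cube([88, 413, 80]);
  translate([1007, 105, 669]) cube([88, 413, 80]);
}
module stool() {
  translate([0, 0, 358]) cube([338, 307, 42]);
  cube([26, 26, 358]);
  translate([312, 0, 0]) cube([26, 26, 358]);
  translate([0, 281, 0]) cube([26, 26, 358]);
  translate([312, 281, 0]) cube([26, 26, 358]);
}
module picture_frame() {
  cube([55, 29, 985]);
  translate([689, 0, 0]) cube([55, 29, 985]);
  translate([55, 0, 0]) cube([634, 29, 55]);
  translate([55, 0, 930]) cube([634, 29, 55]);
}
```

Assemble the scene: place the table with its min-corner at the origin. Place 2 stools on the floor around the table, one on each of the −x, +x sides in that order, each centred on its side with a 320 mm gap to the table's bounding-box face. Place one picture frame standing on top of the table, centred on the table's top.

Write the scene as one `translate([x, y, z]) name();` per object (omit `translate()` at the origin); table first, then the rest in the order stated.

table();
translate([-658, 158, 0]) stool();
translate([1432, 158, 0]) stool();
translate([184, 297, 776]) picture_frame();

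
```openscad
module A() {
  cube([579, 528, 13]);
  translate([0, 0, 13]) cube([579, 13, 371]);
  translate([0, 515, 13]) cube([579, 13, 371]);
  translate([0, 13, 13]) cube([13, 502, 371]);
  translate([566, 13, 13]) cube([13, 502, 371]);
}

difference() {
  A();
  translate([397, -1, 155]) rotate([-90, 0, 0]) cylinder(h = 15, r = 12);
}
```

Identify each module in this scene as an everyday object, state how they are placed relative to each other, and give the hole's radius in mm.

A is an open box. The open box has a circular hole through its front wall. The hole's radius is 12 mm.

The subtracted cylinder has r = 12 mm.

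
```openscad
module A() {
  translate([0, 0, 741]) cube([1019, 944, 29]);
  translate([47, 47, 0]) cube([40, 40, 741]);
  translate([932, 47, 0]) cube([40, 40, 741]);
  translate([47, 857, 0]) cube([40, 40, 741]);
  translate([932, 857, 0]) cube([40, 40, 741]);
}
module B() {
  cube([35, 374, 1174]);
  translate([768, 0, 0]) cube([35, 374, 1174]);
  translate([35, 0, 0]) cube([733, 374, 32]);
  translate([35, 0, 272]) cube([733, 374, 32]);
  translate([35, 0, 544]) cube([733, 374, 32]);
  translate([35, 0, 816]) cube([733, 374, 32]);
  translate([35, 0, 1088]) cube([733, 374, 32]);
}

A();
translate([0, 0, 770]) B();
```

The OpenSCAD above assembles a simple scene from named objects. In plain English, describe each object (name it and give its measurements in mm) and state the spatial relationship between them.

A is a rectangular dining table. The top is 1019×944×29 mm with its upper surface at z = 770 mm. It stands on four 40×40 mm square legs, each inset 47 mm from the nearest pair of top edges, running from the floor to the underside of the top.

B is an open bookshelf. Two side panels, each 35 mm thick, 374 mm deep and 1174 mm tall, stand 803 mm apart (outside-to-outside). Between them sit 5 shelves, each 32 mm thick and 374 mm deep, spanning the full gap between the sides. The bottom shelf rests on the floor (its underside at z = 0) and the clear gap between one shelf's top and the next shelf's underside is 240 mm.

The bookshelf is on top of the table.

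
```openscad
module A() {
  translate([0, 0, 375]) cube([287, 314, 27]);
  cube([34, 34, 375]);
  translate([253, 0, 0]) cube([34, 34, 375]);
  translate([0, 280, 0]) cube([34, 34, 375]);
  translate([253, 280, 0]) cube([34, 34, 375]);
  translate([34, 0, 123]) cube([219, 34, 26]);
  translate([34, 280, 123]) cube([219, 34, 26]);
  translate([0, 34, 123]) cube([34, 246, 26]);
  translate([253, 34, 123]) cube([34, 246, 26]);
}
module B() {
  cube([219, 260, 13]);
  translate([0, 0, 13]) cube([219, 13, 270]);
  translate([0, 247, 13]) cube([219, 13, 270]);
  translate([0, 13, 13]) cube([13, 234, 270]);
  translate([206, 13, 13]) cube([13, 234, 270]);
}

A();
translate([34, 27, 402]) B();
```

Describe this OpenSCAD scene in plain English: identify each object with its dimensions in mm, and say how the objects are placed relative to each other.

A is a simple wooden stool: a rectangular seat 287 mm (x) by 314 mm (y), 27 mm thick, top face at z = 402 mm, on four square legs, each 34×34 mm in cross-section. The legs rest on z = 0, each flush with a corner of the seat. Four stretchers, 34 mm wide and 26 mm tall, connect adjacent legs with their undersides at z = 123 mm, each running between the inner faces of the legs it joins and aligned with the legs' outer faces on the other axis.

B is an open storage box with external size 219×260×283 mm and wall thickness 13 mm (the base is also 13 mm thick). The base covers the whole footprint; the four walls stand on the base, with the y-facing walls full-width and the x-facing walls fitting between their inner faces.

The open box is on top of the stool, centred.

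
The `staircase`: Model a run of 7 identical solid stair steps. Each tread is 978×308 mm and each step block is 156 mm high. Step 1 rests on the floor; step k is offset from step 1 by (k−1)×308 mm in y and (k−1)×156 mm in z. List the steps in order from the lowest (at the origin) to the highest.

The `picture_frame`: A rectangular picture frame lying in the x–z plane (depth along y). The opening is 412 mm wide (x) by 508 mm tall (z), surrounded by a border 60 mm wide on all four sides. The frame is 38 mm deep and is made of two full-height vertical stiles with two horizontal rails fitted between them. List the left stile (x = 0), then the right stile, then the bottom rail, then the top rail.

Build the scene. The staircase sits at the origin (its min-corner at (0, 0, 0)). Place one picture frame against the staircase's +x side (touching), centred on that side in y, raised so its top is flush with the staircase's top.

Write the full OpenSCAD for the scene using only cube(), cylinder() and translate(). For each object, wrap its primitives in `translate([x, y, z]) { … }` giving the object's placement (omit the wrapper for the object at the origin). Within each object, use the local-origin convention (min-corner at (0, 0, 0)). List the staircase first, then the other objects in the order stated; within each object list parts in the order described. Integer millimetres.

cube([978, 308, 156]);
translate([0, 308, 156]) cube([978, 308, 156]);
translate([0, 616, 312]) cube([978, 308, 156]);
translate([0, 924, 468]) cube([978, 308, 156]);
translate([0, 1232, 624]) cube([978, 308, 156]);
translate([0, 1540, 780]) cube([978, 308, 156]);
translate([0, 1848, 936]) cube([978, 308, 156]);
translate([978, 1059, 464]) {
  cube([60, 38, 628]);
  translate([472, 0, 0]) cube([60, 38, 628]);
  translate([60, 0, 0]) cube([412, 38, 60]);
  translate([60, 0, 568]) cube([412, 38, 60]);
}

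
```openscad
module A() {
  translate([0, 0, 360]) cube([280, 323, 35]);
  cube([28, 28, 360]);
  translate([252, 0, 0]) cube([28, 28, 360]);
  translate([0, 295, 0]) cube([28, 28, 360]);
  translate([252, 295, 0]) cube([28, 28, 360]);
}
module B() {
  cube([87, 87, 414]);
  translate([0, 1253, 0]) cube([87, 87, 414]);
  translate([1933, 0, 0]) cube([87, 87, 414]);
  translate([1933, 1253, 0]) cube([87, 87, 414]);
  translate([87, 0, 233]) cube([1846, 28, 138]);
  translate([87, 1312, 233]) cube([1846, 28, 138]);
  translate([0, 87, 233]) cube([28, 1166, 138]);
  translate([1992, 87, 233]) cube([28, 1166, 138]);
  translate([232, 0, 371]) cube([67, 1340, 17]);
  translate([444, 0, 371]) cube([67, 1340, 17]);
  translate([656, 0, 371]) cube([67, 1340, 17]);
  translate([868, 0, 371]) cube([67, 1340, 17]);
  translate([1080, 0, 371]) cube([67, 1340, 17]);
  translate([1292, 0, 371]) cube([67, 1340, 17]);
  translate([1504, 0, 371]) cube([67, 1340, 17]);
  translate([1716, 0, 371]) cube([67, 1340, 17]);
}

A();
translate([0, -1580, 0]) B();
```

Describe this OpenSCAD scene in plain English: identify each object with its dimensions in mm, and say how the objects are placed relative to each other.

A is a four-legged stool. The seat is a 280×323×35 mm slab whose top surface is at z = 395 mm; four square legs, each 28×28 mm in cross-section, run from the floor (z = 0) to the underside of the seat, each flush with a corner of the seat.

B is a bed frame 2020 mm long (x) by 1340 mm wide (y). Four 87×87 mm corner posts, 414 mm tall, at the corners of the footprint. Four rails of 28 mm thickness and 138 mm height run between adjacent posts with their undersides at z = 233 mm, their outer faces flush with the outside of the frame (the two x-running rails run between the posts' inner faces; the two y-running rails run between the posts' inner faces). 8 slats, each 67 mm wide (x) and 17 mm thick, lie across the top of the two x-running rails, running the full 1340 mm width of the frame in y; the slats are evenly spaced along x between the inner faces of the end posts with equal gaps (rounded down to the nearest mm) at the −x end and between each pair — any rounding remainder accumulates at the +x end.

The bed frame is on the floor beside the stool on its −y side.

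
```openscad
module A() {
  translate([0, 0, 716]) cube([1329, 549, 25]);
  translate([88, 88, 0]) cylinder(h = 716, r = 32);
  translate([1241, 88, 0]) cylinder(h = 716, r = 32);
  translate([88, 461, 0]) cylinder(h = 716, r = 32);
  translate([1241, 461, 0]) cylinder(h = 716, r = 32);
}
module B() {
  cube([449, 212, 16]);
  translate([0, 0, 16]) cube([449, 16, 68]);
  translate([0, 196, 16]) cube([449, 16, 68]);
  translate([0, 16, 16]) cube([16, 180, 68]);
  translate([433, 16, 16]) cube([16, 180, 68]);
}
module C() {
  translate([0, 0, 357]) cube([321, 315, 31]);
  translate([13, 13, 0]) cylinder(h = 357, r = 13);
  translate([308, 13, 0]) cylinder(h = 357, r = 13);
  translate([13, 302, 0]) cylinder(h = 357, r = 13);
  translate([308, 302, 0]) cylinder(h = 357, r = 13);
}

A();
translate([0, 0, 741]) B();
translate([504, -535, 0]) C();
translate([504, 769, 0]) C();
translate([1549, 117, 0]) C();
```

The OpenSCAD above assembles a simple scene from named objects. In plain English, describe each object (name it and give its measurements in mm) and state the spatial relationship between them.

A is a table: top 1329 mm (x) × 549 mm (y), 25 mm thick, upper face at z = 741 mm, on four round legs of 64 mm diameter, each leg's bounding box inset 56 mm from the nearest pair of top edges, running from z = 0 to the bottom of the top.

B is an open-topped rectangular box: outside dimensions 449×212×84 mm, with a uniform wall and base thickness of 16 mm. The base is a full 449×212 slab on the floor; four walls sit on top of the base. The front and back walls (the −y and +y sides) span the full width; the two side walls fit between them.

C is a four-legged stool. The seat is a 321×315×31 mm slab whose top surface is at z = 388 mm; four round legs, each 26 mm in diameter, run from the floor (z = 0) to the underside of the seat, each leg's axis is inset half a diameter from the nearest pair of seat edges (so the leg's bounding box is flush with the corner).

The open box is on top of the table. Three stools sit around the table at the −y, +y, +x sides.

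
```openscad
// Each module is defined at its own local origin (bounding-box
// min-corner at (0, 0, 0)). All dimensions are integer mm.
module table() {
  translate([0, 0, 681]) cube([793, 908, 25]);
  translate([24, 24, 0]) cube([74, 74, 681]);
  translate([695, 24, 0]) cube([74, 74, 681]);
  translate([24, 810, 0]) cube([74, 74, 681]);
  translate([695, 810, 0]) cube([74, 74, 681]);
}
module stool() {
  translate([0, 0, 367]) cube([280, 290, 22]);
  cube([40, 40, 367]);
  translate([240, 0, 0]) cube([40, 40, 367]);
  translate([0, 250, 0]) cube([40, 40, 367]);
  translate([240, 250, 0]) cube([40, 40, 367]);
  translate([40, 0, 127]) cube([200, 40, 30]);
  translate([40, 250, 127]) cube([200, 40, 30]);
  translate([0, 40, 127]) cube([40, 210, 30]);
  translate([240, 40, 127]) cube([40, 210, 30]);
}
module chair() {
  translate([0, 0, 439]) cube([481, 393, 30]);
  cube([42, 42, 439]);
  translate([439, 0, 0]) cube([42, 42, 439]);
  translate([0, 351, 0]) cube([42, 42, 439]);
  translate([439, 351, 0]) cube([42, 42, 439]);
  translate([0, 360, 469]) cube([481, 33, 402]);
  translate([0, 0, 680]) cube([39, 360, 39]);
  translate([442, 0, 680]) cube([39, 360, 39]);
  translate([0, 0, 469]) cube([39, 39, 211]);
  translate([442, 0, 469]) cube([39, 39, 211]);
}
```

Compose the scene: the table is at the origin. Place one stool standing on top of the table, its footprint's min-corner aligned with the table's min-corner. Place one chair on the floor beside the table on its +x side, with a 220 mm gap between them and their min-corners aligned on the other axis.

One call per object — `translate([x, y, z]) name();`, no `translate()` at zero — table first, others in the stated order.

table();
translate([0, 0, 706]) stool();
translate([1013, 0, 0]) chair();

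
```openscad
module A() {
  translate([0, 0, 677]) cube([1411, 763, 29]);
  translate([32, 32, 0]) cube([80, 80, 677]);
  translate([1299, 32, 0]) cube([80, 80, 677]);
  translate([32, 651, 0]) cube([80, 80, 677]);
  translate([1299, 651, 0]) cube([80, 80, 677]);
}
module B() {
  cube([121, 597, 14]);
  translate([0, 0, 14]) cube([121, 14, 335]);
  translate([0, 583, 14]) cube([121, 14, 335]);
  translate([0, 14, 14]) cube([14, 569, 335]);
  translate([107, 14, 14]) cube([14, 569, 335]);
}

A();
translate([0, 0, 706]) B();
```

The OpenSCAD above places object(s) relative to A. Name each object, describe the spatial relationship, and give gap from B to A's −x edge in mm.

The open box's min-x is at 0; the table's min-x is 0; gap = 0 mm.

A is a table. B is an open box. The open box is on top of the table. The gap from the open box to the table's −x edge is 0 mm.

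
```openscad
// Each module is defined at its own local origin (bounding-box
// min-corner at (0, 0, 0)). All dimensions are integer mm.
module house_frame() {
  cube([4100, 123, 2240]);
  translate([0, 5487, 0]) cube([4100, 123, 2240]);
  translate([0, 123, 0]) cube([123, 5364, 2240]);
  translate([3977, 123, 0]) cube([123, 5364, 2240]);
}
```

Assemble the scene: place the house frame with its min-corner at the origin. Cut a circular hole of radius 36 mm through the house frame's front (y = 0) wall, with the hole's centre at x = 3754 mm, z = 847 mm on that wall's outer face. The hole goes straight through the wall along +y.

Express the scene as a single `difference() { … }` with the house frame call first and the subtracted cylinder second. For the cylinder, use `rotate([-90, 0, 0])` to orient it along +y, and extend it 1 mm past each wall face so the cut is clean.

difference() {
  house_frame();
  translate([3754, -1, 847]) rotate([-90, 0, 0]) cylinder(h = 125, r = 36);
}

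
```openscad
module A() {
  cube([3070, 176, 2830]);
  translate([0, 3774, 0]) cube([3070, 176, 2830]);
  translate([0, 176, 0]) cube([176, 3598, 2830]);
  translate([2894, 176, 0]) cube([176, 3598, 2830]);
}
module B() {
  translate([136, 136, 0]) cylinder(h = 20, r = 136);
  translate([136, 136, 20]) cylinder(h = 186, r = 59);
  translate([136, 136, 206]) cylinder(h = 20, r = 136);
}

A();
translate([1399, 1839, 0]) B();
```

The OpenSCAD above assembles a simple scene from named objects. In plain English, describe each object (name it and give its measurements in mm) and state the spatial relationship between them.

A is the wall frame of a small rectangular building: four walls, each 2830 mm tall and 176 mm thick, enclosing a footprint 3070 mm (x) by 3950 mm (y) outside-to-outside, with no floor or roof. The front and back walls (the −y and +y sides) span the full width; the two side walls fit between them.

B is a spool: two coaxial disc flanges of radius 136 mm and thickness 20 mm, joined by a core cylinder of radius 59 mm and height 186 mm. The lower flange rests on z = 0 and the three cylinders share a vertical axis.

The spool sits inside the house frame, centred.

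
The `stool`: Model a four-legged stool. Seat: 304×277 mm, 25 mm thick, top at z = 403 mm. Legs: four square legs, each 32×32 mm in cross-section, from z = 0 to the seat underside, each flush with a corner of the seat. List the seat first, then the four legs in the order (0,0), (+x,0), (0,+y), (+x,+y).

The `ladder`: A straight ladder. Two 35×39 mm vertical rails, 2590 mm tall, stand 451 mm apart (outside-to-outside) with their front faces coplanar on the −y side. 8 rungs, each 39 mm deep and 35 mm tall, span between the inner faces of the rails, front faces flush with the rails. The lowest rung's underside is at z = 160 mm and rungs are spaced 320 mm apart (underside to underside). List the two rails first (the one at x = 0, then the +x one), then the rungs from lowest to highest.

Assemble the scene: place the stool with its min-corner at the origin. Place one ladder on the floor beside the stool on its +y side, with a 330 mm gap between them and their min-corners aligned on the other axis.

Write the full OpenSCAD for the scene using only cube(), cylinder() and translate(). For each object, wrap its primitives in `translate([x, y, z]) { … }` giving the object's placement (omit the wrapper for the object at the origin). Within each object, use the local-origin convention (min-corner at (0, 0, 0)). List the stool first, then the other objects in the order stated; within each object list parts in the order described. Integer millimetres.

translate([0, 0, 378]) cube([304, 277, 25]);
cube([32, 32, 378]);
translate([272, 0, 0]) cube([32, 32, 378]);
translate([0, 245, 0]) cube([32, 32, 378]);
translate([272, 245, 0]) cube([32, 32, 378]);
translate([0, 607, 0]) {
  cube([35, 39, 2590]);
  translate([416, 0, 0]) cube([35, 39, 2590]);
  translate([35, 0, 160]) cube([381, 39, 35]);
  translate([35, 0, 480]) cube([381, 39, 35]);
  translate([35, 0, 800]) cube([381, 39, 35]);
  translate([35, 0, 1120]) cube([381, 39, 35]);
  translate([35, 0, 1440]) cube([381, 39, 35]);
  translate([35, 0, 1760]) cube([381, 39, 35]);
  translate([35, 0, 2080]) cube([381, 39, 35]);
  translate([35, 0, 2400]) cube([381, 39, 35]);
}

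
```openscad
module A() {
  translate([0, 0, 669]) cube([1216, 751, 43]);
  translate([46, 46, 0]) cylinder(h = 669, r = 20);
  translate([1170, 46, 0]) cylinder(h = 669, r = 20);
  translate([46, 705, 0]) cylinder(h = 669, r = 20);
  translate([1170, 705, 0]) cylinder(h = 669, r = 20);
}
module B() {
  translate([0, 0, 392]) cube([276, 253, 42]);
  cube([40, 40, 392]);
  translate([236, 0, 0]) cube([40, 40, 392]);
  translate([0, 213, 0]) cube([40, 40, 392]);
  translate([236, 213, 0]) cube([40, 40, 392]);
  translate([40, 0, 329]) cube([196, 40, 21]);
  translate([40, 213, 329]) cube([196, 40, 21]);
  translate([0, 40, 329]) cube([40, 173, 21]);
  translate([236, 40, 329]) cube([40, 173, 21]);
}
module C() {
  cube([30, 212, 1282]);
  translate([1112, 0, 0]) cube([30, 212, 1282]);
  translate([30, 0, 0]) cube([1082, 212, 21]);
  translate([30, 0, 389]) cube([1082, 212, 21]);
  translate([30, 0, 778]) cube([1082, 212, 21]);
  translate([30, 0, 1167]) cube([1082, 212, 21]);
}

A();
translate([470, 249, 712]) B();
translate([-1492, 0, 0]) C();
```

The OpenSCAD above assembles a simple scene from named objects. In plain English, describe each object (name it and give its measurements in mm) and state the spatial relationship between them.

A is a rectangular dining table. The top is 1216×751×43 mm with its upper surface at z = 712 mm. It stands on four round legs of 40 mm diameter, each leg's bounding box inset 26 mm from the nearest pair of top edges, running from the floor to the underside of the top.

B is a simple wooden stool: a rectangular seat 276 mm (x) by 253 mm (y), 42 mm thick, top face at z = 434 mm, on four square legs, each 40×40 mm in cross-section. The legs rest on z = 0, each flush with a corner of the seat. Four stretchers, 40 mm wide and 21 mm tall, connect adjacent legs with their undersides at z = 329 mm, each running between the inner faces of the legs it joins and aligned with the legs' outer faces on the other axis.

C is an open bookshelf. Two side panels, each 30 mm thick, 212 mm deep and 1282 mm tall, stand 1142 mm apart (outside-to-outside). Between them sit 4 shelves, each 21 mm thick and 212 mm deep, spanning the full gap between the sides. The bottom shelf rests on the floor (its underside at z = 0) and the clear gap between one shelf's top and the next shelf's underside is 368 mm.

The stool is on top of the table, centred. The bookshelf is on the floor beside the table on its −x side.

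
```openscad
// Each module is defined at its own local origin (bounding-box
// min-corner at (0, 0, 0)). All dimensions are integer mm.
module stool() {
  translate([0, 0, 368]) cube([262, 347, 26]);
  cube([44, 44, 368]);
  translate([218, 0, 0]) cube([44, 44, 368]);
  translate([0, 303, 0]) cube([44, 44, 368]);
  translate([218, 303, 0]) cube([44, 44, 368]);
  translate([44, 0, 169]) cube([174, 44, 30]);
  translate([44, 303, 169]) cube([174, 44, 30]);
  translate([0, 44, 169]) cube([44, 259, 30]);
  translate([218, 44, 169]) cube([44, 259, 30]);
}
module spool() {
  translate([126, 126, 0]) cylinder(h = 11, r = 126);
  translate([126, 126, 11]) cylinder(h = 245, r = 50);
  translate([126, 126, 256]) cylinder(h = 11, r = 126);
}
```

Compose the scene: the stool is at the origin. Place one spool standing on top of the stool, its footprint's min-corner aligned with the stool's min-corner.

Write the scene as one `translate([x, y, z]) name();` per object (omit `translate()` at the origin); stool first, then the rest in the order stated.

stool();
translate([0, 0, 394]) spool();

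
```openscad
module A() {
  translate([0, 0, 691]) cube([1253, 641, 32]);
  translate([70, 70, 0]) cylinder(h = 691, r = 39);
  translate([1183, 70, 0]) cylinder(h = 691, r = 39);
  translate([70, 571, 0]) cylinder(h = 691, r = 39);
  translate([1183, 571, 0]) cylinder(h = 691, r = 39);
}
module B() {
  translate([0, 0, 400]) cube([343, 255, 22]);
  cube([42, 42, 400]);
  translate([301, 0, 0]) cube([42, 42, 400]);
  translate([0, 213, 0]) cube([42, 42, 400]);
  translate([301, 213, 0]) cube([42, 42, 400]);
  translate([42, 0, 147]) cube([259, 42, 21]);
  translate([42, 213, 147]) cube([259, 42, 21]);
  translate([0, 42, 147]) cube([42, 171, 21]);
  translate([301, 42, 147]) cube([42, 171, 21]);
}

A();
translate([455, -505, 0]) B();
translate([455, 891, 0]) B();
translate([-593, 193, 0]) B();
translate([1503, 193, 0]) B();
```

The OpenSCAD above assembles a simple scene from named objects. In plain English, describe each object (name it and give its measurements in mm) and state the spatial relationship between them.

A is a rectangular dining table. The top is 1253×641×32 mm with its upper surface at z = 723 mm. It stands on four round legs of 78 mm diameter, each leg's bounding box inset 31 mm from the nearest pair of top edges, running from the floor to the underside of the top.

B is a four-legged stool. The seat is 343×255 mm, 22 mm thick, top at z = 422 mm. It stands on four square legs, each 42×42 mm in cross-section, from z = 0 to the seat underside, each flush with a corner of the seat. Four stretchers, 42 mm wide and 21 mm tall, connect adjacent legs with their undersides at z = 147 mm, each running between the inner faces of the legs it joins and aligned with the legs' outer faces on the other axis.

Four stools sit around the table at the −y, +y, −x, +x sides.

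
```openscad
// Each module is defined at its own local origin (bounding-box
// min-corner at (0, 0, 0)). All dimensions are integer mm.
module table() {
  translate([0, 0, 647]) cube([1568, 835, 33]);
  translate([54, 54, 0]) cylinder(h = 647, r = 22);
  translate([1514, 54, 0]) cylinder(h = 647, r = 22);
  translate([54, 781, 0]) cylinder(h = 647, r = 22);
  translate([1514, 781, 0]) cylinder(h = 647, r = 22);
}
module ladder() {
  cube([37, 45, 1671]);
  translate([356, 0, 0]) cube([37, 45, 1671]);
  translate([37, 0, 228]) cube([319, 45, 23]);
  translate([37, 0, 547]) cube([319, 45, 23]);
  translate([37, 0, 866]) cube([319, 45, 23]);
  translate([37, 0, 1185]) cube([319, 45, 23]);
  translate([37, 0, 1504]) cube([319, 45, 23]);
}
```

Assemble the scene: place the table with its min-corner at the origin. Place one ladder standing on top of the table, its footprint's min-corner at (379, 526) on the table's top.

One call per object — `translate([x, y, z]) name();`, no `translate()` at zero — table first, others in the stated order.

table();
translate([379, 526, 680]) ladder();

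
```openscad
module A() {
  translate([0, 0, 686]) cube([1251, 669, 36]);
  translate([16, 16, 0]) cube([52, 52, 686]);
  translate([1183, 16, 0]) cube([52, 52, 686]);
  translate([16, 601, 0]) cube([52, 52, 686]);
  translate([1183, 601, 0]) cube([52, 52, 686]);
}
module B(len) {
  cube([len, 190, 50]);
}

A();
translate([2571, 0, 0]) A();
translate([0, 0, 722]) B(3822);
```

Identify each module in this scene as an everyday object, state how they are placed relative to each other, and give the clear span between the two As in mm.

A is a table. B is a beam. A beam spans the tops of two tables. The clear span between the two tables is 1320 mm.

Second table starts at x = 2571; first ends at x = 1251; clear span = 2571 − 1251 = 1320 mm.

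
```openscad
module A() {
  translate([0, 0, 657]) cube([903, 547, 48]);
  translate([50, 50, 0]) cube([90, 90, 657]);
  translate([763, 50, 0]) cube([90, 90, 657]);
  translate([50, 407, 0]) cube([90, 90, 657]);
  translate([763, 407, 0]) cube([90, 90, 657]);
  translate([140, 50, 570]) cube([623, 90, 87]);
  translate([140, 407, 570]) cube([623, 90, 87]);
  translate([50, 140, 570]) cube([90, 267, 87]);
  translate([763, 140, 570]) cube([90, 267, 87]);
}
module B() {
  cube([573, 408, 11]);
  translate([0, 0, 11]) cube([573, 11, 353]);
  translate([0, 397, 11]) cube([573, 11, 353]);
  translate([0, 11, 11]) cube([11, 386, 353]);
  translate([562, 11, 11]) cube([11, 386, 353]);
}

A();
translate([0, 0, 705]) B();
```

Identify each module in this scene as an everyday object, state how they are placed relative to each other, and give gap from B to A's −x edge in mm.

The open box's min-x is at 0; the table's min-x is 0; gap = 0 mm.

A is a table. B is an open box. The open box is on top of the table. The gap from the open box to the table's −x edge is 0 mm.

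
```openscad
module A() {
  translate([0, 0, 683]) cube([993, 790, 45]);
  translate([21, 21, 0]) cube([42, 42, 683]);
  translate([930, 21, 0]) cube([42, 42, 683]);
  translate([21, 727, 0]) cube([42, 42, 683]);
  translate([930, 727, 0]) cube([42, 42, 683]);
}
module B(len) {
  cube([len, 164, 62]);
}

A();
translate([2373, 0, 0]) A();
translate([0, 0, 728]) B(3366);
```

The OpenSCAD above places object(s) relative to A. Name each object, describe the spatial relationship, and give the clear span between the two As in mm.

A is a table. B is a beam. A beam spans the tops of two tables. The clear span between the two tables is 1380 mm.

Second table starts at x = 2373; first ends at x = 993; clear span = 2373 − 993 = 1380 mm.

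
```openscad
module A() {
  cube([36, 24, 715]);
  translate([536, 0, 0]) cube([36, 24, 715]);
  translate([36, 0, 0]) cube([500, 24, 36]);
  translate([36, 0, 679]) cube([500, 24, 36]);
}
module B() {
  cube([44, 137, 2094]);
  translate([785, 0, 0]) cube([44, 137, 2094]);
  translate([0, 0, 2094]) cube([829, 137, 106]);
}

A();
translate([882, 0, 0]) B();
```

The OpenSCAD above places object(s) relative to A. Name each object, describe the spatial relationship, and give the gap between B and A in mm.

A is a picture frame. B is a door frame. The door frame is on the floor beside the picture frame on its +x side. The gap between the door frame and the picture frame is 310 mm.

The door frame's nearest face is 310 mm from the picture frame's +x face.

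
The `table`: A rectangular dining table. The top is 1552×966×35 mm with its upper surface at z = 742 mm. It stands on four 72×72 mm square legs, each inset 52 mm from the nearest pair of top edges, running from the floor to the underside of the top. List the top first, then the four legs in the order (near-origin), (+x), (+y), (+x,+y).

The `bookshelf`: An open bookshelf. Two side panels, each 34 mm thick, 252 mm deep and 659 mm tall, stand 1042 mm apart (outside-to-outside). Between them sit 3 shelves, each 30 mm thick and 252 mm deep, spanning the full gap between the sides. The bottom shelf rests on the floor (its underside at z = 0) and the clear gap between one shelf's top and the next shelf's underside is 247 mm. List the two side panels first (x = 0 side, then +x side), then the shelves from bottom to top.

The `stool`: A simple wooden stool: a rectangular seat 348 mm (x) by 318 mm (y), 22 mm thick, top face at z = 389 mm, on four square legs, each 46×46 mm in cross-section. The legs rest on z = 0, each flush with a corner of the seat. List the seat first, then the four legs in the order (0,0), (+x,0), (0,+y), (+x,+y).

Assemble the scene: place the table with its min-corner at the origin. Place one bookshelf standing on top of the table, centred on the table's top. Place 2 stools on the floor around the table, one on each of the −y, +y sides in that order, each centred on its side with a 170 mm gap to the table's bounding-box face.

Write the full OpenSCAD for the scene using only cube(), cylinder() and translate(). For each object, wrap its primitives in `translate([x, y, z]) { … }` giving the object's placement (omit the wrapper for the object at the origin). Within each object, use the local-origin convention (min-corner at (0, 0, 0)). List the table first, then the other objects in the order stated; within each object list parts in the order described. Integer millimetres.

translate([0, 0, 707]) cube([1552, 966, 35]);
translate([52, 52, 0]) cube([72, 72, 707]);
translate([1428, 52, 0]) cube([72, 72, 707]);
translate([52, 842, 0]) cube([72, 72, 707]);
translate([1428, 842, 0]) cube([72, 72, 707]);
translate([255, 357, 742]) {
  cube([34, 252, 659]);
  translate([1008, 0, 0]) cube([34, 252, 659]);
  translate([34, 0, 0]) cube([974, 252, 30]);
  translate([34, 0, 277]) cube([974, 252, 30]);
  translate([34, 0, 554]) cube([974, 252, 30]);
}
translate([602, -488, 0]) {
  translate([0, 0, 367]) cube([348, 318, 22]);
  cube([46, 46, 367]);
  translate([302, 0, 0]) cube([46, 46, 367]);
  translate([0, 272, 0]) cube([46, 46, 367]);
  translate([302, 272, 0]) cube([46, 46, 367]);
}
translate([602, 1136, 0]) {
  translate([0, 0, 367]) cube([348, 318, 22]);
  cube([46, 46, 367]);
  translate([302, 0, 0]) cube([46, 46, 367]);
  translate([0, 272, 0]) cube([46, 46, 367]);
  translate([302, 272, 0]) cube([46, 46, 367]);
}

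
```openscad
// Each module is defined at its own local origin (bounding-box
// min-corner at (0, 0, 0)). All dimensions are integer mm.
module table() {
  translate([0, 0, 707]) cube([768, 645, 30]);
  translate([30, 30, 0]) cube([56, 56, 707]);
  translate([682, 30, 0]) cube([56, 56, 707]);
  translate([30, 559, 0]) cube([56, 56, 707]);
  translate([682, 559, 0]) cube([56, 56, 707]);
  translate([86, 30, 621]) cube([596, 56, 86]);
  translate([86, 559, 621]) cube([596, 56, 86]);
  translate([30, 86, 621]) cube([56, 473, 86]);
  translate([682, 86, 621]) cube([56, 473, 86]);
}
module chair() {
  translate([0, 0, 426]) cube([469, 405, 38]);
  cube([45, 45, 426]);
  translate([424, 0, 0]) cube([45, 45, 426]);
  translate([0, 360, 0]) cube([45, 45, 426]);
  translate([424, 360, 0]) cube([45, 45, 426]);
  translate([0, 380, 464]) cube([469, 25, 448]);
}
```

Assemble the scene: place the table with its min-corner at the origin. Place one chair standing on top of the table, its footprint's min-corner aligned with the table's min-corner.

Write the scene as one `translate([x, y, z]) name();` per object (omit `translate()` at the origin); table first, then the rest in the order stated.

table();
translate([0, 0, 737]) chair();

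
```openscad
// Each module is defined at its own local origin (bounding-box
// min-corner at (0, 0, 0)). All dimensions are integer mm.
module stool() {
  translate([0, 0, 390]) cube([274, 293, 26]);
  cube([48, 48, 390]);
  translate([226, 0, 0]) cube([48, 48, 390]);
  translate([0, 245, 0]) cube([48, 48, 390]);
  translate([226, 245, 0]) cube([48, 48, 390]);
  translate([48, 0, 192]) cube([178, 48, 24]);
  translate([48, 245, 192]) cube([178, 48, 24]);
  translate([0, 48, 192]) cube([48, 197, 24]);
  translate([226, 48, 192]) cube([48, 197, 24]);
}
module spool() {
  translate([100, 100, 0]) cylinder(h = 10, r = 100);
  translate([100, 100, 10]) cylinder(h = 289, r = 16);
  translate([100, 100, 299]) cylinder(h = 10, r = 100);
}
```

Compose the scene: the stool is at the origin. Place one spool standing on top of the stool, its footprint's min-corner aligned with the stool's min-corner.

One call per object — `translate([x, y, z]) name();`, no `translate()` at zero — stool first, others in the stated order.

stool();
translate([0, 0, 416]) spool();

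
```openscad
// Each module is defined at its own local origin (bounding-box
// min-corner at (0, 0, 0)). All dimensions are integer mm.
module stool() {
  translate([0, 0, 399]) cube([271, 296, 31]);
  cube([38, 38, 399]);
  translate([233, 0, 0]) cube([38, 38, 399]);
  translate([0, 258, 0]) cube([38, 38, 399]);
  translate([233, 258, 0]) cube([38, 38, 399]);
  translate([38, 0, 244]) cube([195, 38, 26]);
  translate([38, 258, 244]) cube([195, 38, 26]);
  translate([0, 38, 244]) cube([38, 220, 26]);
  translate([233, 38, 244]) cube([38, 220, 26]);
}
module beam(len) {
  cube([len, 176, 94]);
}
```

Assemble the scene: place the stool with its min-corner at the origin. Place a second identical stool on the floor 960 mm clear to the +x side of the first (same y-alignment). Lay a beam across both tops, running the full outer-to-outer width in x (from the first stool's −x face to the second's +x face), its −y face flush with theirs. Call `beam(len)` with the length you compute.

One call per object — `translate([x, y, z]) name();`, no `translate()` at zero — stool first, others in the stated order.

stool();
translate([1231, 0, 0]) stool();
translate([0, 0, 430]) beam(1502);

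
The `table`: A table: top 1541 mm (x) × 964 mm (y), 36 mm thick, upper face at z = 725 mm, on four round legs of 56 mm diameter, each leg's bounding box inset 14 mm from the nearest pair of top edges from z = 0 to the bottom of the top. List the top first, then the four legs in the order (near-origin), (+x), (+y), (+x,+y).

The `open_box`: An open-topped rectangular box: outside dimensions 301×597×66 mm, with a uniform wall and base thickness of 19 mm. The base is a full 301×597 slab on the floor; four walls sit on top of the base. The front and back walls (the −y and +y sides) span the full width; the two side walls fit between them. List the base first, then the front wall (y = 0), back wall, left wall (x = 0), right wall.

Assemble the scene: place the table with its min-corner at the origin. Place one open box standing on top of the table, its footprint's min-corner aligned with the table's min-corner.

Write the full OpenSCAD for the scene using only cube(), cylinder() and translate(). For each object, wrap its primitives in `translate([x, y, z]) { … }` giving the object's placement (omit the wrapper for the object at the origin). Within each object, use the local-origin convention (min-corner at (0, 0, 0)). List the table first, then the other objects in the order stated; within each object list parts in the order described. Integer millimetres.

translate([0, 0, 689]) cube([1541, 964, 36]);
translate([42, 42, 0]) cylinder(h = 689, r = 28);
translate([1499, 42, 0]) cylinder(h = 689, r = 28);
translate([42, 922, 0]) cylinder(h = 689, r = 28);
translate([1499, 922, 0]) cylinder(h = 689, r = 28);
translate([0, 0, 725]) {
  cube([301, 597, 19]);
  translate([0, 0, 19]) cube([301, 19, 47]);
  translate([0, 578, 19]) cube([301, 19, 47]);
  translate([0, 19, 19]) cube([19, 559, 47]);
  translate([282, 19, 19]) cube([19, 559, 47]);
}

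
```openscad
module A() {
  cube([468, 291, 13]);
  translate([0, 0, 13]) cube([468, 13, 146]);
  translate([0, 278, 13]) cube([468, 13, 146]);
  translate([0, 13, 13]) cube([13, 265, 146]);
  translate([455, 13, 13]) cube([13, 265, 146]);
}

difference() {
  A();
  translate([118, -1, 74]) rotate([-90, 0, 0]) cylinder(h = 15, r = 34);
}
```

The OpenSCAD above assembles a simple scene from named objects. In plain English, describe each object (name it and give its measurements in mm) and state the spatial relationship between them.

A is an open storage box with external size 468×291×159 mm and wall thickness 13 mm (the base is also 13 mm thick). The base covers the whole footprint; the four walls stand on the base, with the y-facing walls full-width and the x-facing walls fitting between their inner faces.

The open box has a circular hole of radius 34 mm through its front wall, centred at (x = 118, z = 74).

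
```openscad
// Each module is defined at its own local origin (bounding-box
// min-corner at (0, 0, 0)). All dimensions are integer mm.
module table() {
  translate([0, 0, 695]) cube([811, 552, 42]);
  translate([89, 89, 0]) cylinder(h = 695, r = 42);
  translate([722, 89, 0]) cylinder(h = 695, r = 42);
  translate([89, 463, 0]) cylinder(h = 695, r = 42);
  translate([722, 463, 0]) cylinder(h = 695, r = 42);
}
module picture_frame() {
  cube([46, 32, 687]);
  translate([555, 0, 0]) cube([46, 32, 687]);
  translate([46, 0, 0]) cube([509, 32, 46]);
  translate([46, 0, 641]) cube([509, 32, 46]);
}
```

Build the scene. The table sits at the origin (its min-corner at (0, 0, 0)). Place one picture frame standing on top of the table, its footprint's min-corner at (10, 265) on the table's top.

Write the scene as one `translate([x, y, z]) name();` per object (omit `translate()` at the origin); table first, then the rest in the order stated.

table();
translate([10, 265, 737]) picture_frame();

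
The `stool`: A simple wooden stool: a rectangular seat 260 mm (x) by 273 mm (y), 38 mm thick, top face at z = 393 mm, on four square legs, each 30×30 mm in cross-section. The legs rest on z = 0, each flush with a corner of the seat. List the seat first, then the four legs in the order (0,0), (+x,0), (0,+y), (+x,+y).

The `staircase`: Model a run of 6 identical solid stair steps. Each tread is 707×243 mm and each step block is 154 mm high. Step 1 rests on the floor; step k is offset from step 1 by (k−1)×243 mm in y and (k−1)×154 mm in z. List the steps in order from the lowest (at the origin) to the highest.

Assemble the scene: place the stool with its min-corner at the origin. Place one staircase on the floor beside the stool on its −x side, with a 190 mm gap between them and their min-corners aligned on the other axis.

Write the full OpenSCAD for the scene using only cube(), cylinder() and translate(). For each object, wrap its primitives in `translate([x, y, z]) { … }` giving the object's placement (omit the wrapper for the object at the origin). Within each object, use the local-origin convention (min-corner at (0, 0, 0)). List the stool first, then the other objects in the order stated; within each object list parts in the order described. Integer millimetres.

translate([0, 0, 355]) cube([260, 273, 38]);
cube([30, 30, 355]);
translate([230, 0, 0]) cube([30, 30, 355]);
translate([0, 243, 0]) cube([30, 30, 355]);
translate([230, 243, 0]) cube([30, 30, 355]);
translate([-897, 0, 0]) {
  cube([707, 243, 154]);
  translate([0, 243, 154]) cube([707, 243, 154]);
  translate([0, 486, 308]) cube([707, 243, 154]);
  translate([0, 729, 462]) cube([707, 243, 154]);
  translate([0, 972, 616]) cube([707, 243, 154]);
  translate([0, 1215, 770]) cube([707, 243, 154]);
}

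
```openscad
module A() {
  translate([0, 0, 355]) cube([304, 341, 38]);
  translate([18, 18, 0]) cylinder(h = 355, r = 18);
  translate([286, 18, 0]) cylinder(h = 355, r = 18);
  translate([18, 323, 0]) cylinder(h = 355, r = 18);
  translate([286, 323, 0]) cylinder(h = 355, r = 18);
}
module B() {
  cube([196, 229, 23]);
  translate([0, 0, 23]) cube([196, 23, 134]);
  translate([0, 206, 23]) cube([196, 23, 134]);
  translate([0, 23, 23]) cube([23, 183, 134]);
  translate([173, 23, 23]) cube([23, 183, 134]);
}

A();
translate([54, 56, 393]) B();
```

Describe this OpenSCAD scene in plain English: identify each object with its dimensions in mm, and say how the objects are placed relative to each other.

A is a four-legged stool. The seat is 304×341 mm, 38 mm thick, top at z = 393 mm. It stands on four round legs, each 36 mm in diameter, from z = 0 to the seat underside, each leg's axis is inset half a diameter from the nearest pair of seat edges (so the leg's bounding box is flush with the corner).

B is an open-topped rectangular box: outside dimensions 196×229×157 mm, with a uniform wall and base thickness of 23 mm. The base is a full 196×229 slab on the floor; four walls sit on top of the base. The front and back walls (the −y and +y sides) span the full width; the two side walls fit between them.

The open box is on top of the stool, centred.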